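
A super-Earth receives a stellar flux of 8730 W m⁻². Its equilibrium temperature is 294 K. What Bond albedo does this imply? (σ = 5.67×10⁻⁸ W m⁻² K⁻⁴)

A ≈ 0.81

From T_eq⁴ = S(1−A)/(4σ): 1−A = 4σT_eq⁴/S.
1−A = 4 × 5.67×10⁻⁸ × (294)⁴ / 8730 = 0.194.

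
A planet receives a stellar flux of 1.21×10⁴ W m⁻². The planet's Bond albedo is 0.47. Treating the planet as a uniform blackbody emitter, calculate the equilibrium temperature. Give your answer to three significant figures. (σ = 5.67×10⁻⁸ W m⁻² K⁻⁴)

T_eq ≈ 410 K

Energy balance: absorbed = emitted ⇒ πR²·S(1−A) = 4πR²·σT_eq⁴, so T_eq⁴ = S(1−A)/(4σ).
T_eq = [1.21×10⁴ × 0.53 / (4 × 5.67×10⁻⁸)]^(1/4) = (2.83×10¹⁰)^(1/4) = 410 K.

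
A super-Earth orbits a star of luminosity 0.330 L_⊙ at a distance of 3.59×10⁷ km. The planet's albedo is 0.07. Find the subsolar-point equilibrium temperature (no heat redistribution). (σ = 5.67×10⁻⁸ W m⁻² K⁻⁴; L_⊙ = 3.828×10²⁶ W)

T_ss ≈ 598 K

d = 3.59×10⁷ km = 3.59×10¹⁰ m.
L = 0.330 × 3.828×10²⁶ = 1.26×10²⁶ W.
Flux: S = L/(4πd²) = 1.26×10²⁶/(4π×(3.59×10¹⁰)²) = 7800 W m⁻².
At the subsolar point the surface absorbs S(1−A) and emits σT⁴ per unit area — no factor of 4, since only the local patch is in balance.
T = [7800 × 0.93 / 5.67×10⁻⁸]^(1/4) = (1.28×10¹¹)^(1/4) = 598 K.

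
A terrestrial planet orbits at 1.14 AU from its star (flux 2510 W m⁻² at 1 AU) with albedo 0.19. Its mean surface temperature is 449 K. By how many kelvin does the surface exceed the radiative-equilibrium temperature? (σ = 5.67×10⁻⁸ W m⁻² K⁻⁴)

ΔT ≈ 160.8 K

S = 2510/1.14² = 1931 W m⁻².
T_eq = [S(1−A)/(4σ)]^(1/4) = [1931×0.81/(4×5.67×10⁻⁸)]^(1/4) = 288.2 K.
ΔT = T_surf − T_eq = 449 − 288.2.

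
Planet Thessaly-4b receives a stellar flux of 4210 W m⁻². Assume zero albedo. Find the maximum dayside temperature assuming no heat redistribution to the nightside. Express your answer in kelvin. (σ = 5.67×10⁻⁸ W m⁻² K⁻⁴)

With no redistribution each surface element balances locally: S(1−A) = σT⁴.
T = [4210 × 1.00 / 5.67×10⁻⁸]^(1/4) = (7.43×10¹⁰)^(1/4) = 522 K.

T_ss ≈ 522 K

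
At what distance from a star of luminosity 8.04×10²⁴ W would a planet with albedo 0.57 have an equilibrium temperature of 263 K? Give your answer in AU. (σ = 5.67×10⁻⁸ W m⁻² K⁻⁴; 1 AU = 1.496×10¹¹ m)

d ≈ 0.106 AU

From T_eq⁴ = L(1−A)/(16πσd²): d = √[L(1−A)/(16πσT_eq⁴)].
d = √[8.04×10²⁴ × 0.43 / (16π × 5.67×10⁻⁸ × (263)⁴)] = 1.59×10¹⁰ m = 0.106 AU.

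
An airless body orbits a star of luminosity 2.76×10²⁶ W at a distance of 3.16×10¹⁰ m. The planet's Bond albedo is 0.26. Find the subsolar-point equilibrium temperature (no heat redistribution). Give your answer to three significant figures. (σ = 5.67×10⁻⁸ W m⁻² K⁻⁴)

Flux: S = L/(4πd²) = 2.76×10²⁶/(4π×(3.16×10¹⁰)²) = 2.20×10⁴ W m⁻².
At the subsolar point the surface absorbs S(1−A) and emits σT⁴ per unit area — no factor of 4, since only the local patch is in balance.
T = [2.20×10⁴ × 0.74 / 5.67×10⁻⁸]^(1/4) = (2.87×10¹¹)^(1/4) = 732 K.

T_ss ≈ 732 K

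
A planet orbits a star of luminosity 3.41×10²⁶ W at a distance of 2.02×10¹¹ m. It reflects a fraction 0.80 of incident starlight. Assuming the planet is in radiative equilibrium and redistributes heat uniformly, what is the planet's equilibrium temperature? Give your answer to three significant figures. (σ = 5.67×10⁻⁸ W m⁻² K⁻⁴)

T_eq ≈ 156 K

Flux: S = L/(4πd²) = 3.41×10²⁶/(4π×(2.02×10¹¹)²) = 665 W m⁻².
Energy balance: absorbed = emitted ⇒ πR²·S(1−A) = 4πR²·σT_eq⁴, so T_eq⁴ = S(1−A)/(4σ).
T_eq = [665 × 0.20 / (4 × 5.67×10⁻⁸)]^(1/4) = (5.86×10⁸)^(1/4) = 156 K.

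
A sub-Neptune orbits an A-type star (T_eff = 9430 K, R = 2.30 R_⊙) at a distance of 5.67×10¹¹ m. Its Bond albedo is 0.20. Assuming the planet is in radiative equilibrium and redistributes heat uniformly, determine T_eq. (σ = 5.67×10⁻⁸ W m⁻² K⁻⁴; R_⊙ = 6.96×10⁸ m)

R_⋆ = 2.30 × 6.96×10⁸ = 1.60×10⁹ m.
L = 4πR_⋆²σT_⋆⁴ = 4π(1.60×10⁹)² × 5.67×10⁻⁸ × (9430)⁴ = 1.44×10²⁸ W.
S = L/(4πd²) = 3570 W m⁻².
Energy balance: absorbed = emitted ⇒ πR²·S(1−A) = 4πR²·σT_eq⁴, so T_eq⁴ = S(1−A)/(4σ).
T_eq = [3570 × 0.80 / (4 × 5.67×10⁻⁸)]^(1/4) = (1.26×10¹⁰)^(1/4) = 335 K.

T_eq ≈ 335 K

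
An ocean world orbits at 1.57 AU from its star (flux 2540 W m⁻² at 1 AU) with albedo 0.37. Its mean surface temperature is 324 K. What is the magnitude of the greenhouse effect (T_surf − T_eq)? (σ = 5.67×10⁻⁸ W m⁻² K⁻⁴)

S = 2540/1.57² = 1030 W m⁻².
T_eq = [S(1−A)/(4σ)]^(1/4) = [1030×0.63/(4×5.67×10⁻⁸)]^(1/4) = 231.3 K.
ΔT = T_surf − T_eq = 324 − 231.3.

ΔT ≈ 92.7 K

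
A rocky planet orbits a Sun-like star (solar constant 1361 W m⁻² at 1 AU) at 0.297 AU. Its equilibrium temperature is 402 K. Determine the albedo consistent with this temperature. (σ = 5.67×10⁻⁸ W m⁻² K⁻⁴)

Flux at 0.297 AU: S = 1361/0.297² = 1.54×10⁴ W m⁻².
From T_eq⁴ = S(1−A)/(4σ): 1−A = 4σT_eq⁴/S.
1−A = 4 × 5.67×10⁻⁸ × (402)⁴ / 1.54×10⁴ = 0.384.

A ≈ 0.62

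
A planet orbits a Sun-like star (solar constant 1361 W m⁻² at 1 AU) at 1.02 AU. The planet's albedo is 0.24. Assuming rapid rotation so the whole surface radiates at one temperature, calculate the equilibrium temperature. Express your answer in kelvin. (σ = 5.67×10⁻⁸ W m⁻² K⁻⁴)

T_eq ≈ 257 K

Flux at 1.02 AU: S = 1361/1.02² = 1310 W m⁻².
Energy balance: absorbed = emitted ⇒ πR²·S(1−A) = 4πR²·σT_eq⁴, so T_eq⁴ = S(1−A)/(4σ).
T_eq = [1310 × 0.76 / (4 × 5.67×10⁻⁸)]^(1/4) = (4.38×10⁹)^(1/4) = 257 K.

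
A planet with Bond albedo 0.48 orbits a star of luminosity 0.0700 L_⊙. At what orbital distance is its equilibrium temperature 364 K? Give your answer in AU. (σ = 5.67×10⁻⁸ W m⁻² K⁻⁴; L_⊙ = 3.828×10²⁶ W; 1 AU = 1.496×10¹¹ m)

d ≈ 0.112 AU

L = 0.0700 × 3.828×10²⁶ = 2.68×10²⁵ W.
From T_eq⁴ = L(1−A)/(16πσd²): d = √[L(1−A)/(16πσT_eq⁴)].
d = √[2.68×10²⁵ × 0.52 / (16π × 5.67×10⁻⁸ × (364)⁴)] = 1.67×10¹⁰ m = 0.112 AU.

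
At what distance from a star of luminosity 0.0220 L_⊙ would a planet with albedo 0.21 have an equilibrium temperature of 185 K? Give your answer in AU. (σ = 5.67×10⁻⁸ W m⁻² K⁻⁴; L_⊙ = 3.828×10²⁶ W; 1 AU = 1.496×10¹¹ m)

d ≈ 0.298 AU

L = 0.0220 × 3.828×10²⁶ = 8.42×10²⁴ W.
From T_eq⁴ = L(1−A)/(16πσd²): d = √[L(1−A)/(16πσT_eq⁴)].
d = √[8.42×10²⁴ × 0.79 / (16π × 5.67×10⁻⁸ × (185)⁴)] = 4.46×10¹⁰ m = 0.298 AU.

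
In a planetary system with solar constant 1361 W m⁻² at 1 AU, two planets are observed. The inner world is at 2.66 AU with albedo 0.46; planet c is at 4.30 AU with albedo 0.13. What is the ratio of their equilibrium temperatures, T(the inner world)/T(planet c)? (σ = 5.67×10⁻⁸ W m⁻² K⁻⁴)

T₁/T₂ ≈ 1.129

T_eq = [S₀(1−A)/(4σd²)]^(1/4), so T ∝ (1−A)^(1/4) / √d.
T₁ = [1361×0.54/(4×5.67×10⁻⁸×2.66²)]^(1/4) = 146.29 K.
T₂ = [1361×0.87/(4×5.67×10⁻⁸×4.30²)]^(1/4) = 129.63 K.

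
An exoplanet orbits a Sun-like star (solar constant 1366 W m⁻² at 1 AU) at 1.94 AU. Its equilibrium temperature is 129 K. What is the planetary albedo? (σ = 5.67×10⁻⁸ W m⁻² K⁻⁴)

A ≈ 0.83

Flux at 1.94 AU: S = 1366/1.94² = 363 W m⁻².
From T_eq⁴ = S(1−A)/(4σ): 1−A = 4σT_eq⁴/S.
1−A = 4 × 5.67×10⁻⁸ × (129)⁴ / 363 = 0.173.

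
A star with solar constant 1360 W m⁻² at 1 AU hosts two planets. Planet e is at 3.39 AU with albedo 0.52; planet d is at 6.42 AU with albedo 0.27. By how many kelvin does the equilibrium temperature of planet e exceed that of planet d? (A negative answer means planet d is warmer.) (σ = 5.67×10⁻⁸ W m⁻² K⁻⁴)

T_eq = [S₀(1−A)/(4σd²)]^(1/4), so T ∝ (1−A)^(1/4) / √d.
T₁ = [1360×0.48/(4×5.67×10⁻⁸×3.39²)]^(1/4) = 125.80 K.
T₂ = [1360×0.73/(4×5.67×10⁻⁸×6.42²)]^(1/4) = 101.52 K.

ΔT ≈ 24.3 K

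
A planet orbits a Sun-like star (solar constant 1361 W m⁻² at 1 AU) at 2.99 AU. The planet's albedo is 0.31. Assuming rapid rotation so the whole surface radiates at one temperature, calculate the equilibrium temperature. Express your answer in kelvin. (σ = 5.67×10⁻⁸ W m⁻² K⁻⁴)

T_eq ≈ 147 K

Flux at 2.99 AU: S = 1361/2.99² = 152 W m⁻².
Energy balance: absorbed = emitted ⇒ πR²·S(1−A) = 4πR²·σT_eq⁴, so T_eq⁴ = S(1−A)/(4σ).
T_eq = [152 × 0.69 / (4 × 5.67×10⁻⁸)]^(1/4) = (4.63×10⁸)^(1/4) = 147 K.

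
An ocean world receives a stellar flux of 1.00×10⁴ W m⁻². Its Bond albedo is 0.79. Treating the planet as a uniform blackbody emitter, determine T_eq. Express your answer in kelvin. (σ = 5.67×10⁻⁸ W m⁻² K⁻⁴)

T_eq ≈ 310 K

Energy balance: absorbed = emitted ⇒ πR²·S(1−A) = 4πR²·σT_eq⁴, so T_eq⁴ = S(1−A)/(4σ).
T_eq = [1.00×10⁴ × 0.21 / (4 × 5.67×10⁻⁸)]^(1/4) = (9.26×10⁹)^(1/4) = 310 K.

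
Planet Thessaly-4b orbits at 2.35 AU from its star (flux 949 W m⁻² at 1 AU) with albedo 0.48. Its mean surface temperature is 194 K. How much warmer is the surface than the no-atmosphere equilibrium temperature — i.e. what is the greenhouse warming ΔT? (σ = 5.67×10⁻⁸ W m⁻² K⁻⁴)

S = 949/2.35² = 171.8 W m⁻².
T_eq = [S(1−A)/(4σ)]^(1/4) = [171.8×0.52/(4×5.67×10⁻⁸)]^(1/4) = 140.9 K.
ΔT = T_surf − T_eq = 194 − 140.9.

ΔT ≈ 53.1 K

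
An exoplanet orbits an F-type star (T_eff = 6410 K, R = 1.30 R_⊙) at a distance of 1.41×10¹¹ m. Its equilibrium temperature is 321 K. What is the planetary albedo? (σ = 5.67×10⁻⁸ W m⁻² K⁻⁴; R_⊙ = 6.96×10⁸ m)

A ≈ 0.39

R_⋆ = 1.30 × 6.96×10⁸ = 9.05×10⁸ m.
L = 4πR_⋆²σT_⋆⁴ = 4π(9.05×10⁸)² × 5.67×10⁻⁸ × (6410)⁴ = 9.85×10²⁶ W.
S = L/(4πd²) = 3940 W m⁻².
From T_eq⁴ = S(1−A)/(4σ): 1−A = 4σT_eq⁴/S.
1−A = 4 × 5.67×10⁻⁸ × (321)⁴ / 3940 = 0.611.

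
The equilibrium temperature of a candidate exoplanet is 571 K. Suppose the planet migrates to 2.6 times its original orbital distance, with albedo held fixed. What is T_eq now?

T_eq ≈ 354 K

T_eq ∝ L^(1/4) · d^(−1/2).
T′ = 571 / 2.6^(1/2) = 354 K.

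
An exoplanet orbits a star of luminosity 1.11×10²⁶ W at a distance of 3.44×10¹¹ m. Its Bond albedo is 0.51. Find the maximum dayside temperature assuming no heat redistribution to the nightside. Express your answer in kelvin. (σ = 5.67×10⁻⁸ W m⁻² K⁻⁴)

Flux: S = L/(4πd²) = 1.11×10²⁶/(4π×(3.44×10¹¹)²) = 74.6 W m⁻².
With no redistribution each surface element balances locally: S(1−A) = σT⁴.
T = [74.6 × 0.49 / 5.67×10⁻⁸]^(1/4) = (6.45×10⁸)^(1/4) = 159 K.

T_ss ≈ 159 K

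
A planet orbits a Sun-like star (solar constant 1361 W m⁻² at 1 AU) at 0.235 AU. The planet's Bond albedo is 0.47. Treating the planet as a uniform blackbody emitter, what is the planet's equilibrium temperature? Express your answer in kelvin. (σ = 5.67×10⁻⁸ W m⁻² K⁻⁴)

Flux at 0.235 AU: S = 1361/0.235² = 2.46×10⁴ W m⁻².
Energy balance: absorbed = emitted ⇒ πR²·S(1−A) = 4πR²·σT_eq⁴, so T_eq⁴ = S(1−A)/(4σ).
T_eq = [2.46×10⁴ × 0.53 / (4 × 5.67×10⁻⁸)]^(1/4) = (5.76×10¹⁰)^(1/4) = 490 K.

T_eq ≈ 490 K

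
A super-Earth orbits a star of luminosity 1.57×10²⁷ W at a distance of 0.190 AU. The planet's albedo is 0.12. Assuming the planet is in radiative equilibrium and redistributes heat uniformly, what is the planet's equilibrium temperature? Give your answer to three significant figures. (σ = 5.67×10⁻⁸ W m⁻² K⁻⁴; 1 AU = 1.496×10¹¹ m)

d = 0.190 AU = 2.84×10¹⁰ m.
Flux: S = L/(4πd²) = 1.57×10²⁷/(4π×(2.84×10¹⁰)²) = 1.55×10⁵ W m⁻².
Energy balance: absorbed = emitted ⇒ πR²·S(1−A) = 4πR²·σT_eq⁴, so T_eq⁴ = S(1−A)/(4σ).
T_eq = [1.55×10⁵ × 0.88 / (4 × 5.67×10⁻⁸)]^(1/4) = (6.00×10¹¹)^(1/4) = 880 K.

T_eq ≈ 880 K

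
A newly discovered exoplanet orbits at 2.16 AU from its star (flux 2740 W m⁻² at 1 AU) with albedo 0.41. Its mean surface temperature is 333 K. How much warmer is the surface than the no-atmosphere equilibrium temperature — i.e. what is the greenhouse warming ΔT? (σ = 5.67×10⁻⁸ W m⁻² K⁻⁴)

ΔT ≈ 135.3 K

S = 2740/2.16² = 587.3 W m⁻².
T_eq = [S(1−A)/(4σ)]^(1/4) = [587.3×0.59/(4×5.67×10⁻⁸)]^(1/4) = 197.7 K.
ΔT = T_surf − T_eq = 333 − 197.7.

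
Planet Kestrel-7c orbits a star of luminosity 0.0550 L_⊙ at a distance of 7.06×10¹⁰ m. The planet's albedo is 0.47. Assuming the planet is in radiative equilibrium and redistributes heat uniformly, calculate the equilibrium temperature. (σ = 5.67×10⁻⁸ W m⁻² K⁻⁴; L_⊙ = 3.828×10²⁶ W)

T_eq ≈ 167 K

L = 0.0550 × 3.828×10²⁶ = 2.11×10²⁵ W.
Flux: S = L/(4πd²) = 2.11×10²⁵/(4π×(7.06×10¹⁰)²) = 336 W m⁻².
Energy balance: absorbed = emitted ⇒ πR²·S(1−A) = 4πR²·σT_eq⁴, so T_eq⁴ = S(1−A)/(4σ).
T_eq = [336 × 0.53 / (4 × 5.67×10⁻⁸)]^(1/4) = (7.86×10⁸)^(1/4) = 167 K.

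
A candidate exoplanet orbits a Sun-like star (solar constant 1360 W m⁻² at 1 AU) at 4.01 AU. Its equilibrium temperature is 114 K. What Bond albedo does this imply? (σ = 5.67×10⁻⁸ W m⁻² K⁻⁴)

A ≈ 0.55

Flux at 4.01 AU: S = 1360/4.01² = 84.6 W m⁻².
From T_eq⁴ = S(1−A)/(4σ): 1−A = 4σT_eq⁴/S.
1−A = 4 × 5.67×10⁻⁸ × (114)⁴ / 84.6 = 0.453.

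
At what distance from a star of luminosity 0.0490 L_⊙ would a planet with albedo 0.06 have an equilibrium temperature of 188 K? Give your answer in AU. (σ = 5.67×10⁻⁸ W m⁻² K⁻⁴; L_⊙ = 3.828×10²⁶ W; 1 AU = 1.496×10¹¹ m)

L = 0.0490 × 3.828×10²⁶ = 1.88×10²⁵ W.
From T_eq⁴ = L(1−A)/(16πσd²): d = √[L(1−A)/(16πσT_eq⁴)].
d = √[1.88×10²⁵ × 0.94 / (16π × 5.67×10⁻⁸ × (188)⁴)] = 7.04×10¹⁰ m = 0.470 AU.

d ≈ 0.470 AU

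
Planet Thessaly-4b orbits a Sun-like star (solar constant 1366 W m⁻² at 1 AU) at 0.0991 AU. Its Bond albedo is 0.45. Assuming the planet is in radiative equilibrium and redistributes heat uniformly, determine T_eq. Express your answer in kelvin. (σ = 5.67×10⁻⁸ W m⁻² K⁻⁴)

Flux at 0.0991 AU: S = 1366/0.0991² = 1.39×10⁵ W m⁻².
Energy balance: absorbed = emitted ⇒ πR²·S(1−A) = 4πR²·σT_eq⁴, so T_eq⁴ = S(1−A)/(4σ).
T_eq = [1.39×10⁵ × 0.55 / (4 × 5.67×10⁻⁸)]^(1/4) = (3.37×10¹¹)^(1/4) = 762 K.

T_eq ≈ 762 K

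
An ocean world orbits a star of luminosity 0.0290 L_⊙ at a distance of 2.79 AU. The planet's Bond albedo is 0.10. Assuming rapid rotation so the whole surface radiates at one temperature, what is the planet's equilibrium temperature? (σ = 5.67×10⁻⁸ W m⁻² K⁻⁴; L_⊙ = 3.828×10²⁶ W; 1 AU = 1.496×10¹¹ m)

T_eq ≈ 67.0 K

d = 2.79 AU = 4.17×10¹¹ m.
L = 0.0290 × 3.828×10²⁶ = 1.11×10²⁵ W.
Flux: S = L/(4πd²) = 1.11×10²⁵/(4π×(4.17×10¹¹)²) = 5.07 W m⁻².
Energy balance: absorbed = emitted ⇒ πR²·S(1−A) = 4πR²·σT_eq⁴, so T_eq⁴ = S(1−A)/(4σ).
T_eq = [5.07 × 0.90 / (4 × 5.67×10⁻⁸)]^(1/4) = (2.01×10⁷)^(1/4) = 67.0 K.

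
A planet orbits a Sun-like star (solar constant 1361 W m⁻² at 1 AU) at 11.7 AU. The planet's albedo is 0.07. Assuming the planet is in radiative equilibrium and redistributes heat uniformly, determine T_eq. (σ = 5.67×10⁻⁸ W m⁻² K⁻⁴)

Flux at 11.7 AU: S = 1361/11.7² = 9.94 W m⁻².
Energy balance: absorbed = emitted ⇒ πR²·S(1−A) = 4πR²·σT_eq⁴, so T_eq⁴ = S(1−A)/(4σ).
T_eq = [9.94 × 0.93 / (4 × 5.67×10⁻⁸)]^(1/4) = (4.08×10⁷)^(1/4) = 79.9 K.

T_eq ≈ 79.9 K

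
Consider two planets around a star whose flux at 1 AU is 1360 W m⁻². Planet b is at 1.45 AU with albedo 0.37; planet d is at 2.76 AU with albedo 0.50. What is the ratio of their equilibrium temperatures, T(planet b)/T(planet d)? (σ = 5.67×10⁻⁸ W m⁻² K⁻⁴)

T₁/T₂ ≈ 1.462

T_eq = [S₀(1−A)/(4σd²)]^(1/4), so T ∝ (1−A)^(1/4) / √d.
T₁ = [1360×0.63/(4×5.67×10⁻⁸×1.45²)]^(1/4) = 205.89 K.
T₂ = [1360×0.50/(4×5.67×10⁻⁸×2.76²)]^(1/4) = 140.85 K.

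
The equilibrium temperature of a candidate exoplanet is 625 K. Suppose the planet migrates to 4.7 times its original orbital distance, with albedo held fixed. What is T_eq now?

T_eq ∝ L^(1/4) · d^(−1/2).
T′ = 625 / 4.7^(1/2) = 288 K.

T_eq ≈ 288 K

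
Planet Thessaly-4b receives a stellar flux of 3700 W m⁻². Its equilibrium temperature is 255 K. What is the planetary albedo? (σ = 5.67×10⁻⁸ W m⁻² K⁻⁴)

A ≈ 0.74

From T_eq⁴ = S(1−A)/(4σ): 1−A = 4σT_eq⁴/S.
1−A = 4 × 5.67×10⁻⁸ × (255)⁴ / 3700 = 0.259.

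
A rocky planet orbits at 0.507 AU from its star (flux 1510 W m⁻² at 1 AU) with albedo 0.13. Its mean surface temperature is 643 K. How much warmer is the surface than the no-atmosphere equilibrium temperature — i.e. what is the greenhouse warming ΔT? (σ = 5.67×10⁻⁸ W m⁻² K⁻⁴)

S = 1510/0.507² = 5874 W m⁻².
T_eq = [S(1−A)/(4σ)]^(1/4) = [5874×0.87/(4×5.67×10⁻⁸)]^(1/4) = 387.4 K.
ΔT = T_surf − T_eq = 643 − 387.4.

ΔT ≈ 255.6 K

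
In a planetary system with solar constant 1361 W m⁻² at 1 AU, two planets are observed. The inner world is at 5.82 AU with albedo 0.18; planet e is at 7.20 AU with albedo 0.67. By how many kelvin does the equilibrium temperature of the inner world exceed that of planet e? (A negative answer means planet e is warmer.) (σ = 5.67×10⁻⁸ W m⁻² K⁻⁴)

ΔT ≈ 31.2 K

T_eq = [S₀(1−A)/(4σd²)]^(1/4), so T ∝ (1−A)^(1/4) / √d.
T₁ = [1361×0.82/(4×5.67×10⁻⁸×5.82²)]^(1/4) = 109.79 K.
T₂ = [1361×0.33/(4×5.67×10⁻⁸×7.20²)]^(1/4) = 78.62 K.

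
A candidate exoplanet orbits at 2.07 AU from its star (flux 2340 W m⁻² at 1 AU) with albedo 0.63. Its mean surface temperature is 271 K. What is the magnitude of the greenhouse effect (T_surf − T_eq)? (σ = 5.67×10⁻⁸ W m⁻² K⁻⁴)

S = 2340/2.07² = 546.1 W m⁻².
T_eq = [S(1−A)/(4σ)]^(1/4) = [546.1×0.37/(4×5.67×10⁻⁸)]^(1/4) = 172.8 K.
ΔT = T_surf − T_eq = 271 − 172.8.

ΔT ≈ 98.2 K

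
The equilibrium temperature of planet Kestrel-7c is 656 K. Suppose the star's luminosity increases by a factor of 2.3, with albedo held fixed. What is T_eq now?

T_eq ∝ L^(1/4) · d^(−1/2).
T′ = 656 × 2.3^(1/4) = 808 K.

T_eq ≈ 808 K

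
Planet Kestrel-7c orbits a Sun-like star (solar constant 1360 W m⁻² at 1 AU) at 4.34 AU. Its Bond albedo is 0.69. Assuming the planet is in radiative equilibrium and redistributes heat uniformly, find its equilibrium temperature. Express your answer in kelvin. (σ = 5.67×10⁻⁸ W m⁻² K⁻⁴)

Flux at 4.34 AU: S = 1360/4.34² = 72.2 W m⁻².
Energy balance: absorbed = emitted ⇒ πR²·S(1−A) = 4πR²·σT_eq⁴, so T_eq⁴ = S(1−A)/(4σ).
T_eq = [72.2 × 0.31 / (4 × 5.67×10⁻⁸)]^(1/4) = (9.87×10⁷)^(1/4) = 99.7 K.

T_eq ≈ 99.7 K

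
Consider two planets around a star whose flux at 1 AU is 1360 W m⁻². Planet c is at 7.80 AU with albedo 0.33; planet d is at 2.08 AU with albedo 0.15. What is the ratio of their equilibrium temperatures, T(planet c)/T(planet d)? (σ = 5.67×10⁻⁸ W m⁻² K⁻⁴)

T_eq = [S₀(1−A)/(4σd²)]^(1/4), so T ∝ (1−A)^(1/4) / √d.
T₁ = [1360×0.67/(4×5.67×10⁻⁸×7.80²)]^(1/4) = 90.15 K.
T₂ = [1360×0.85/(4×5.67×10⁻⁸×2.08²)]^(1/4) = 185.27 K.

T₁/T₂ ≈ 0.487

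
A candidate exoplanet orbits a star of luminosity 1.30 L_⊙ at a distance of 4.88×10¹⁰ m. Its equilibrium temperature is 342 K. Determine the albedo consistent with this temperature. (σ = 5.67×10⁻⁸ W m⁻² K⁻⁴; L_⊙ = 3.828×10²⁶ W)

L = 1.30 × 3.828×10²⁶ = 4.98×10²⁶ W.
Flux: S = L/(4πd²) = 4.98×10²⁶/(4π×(4.88×10¹⁰)²) = 1.66×10⁴ W m⁻².
From T_eq⁴ = S(1−A)/(4σ): 1−A = 4σT_eq⁴/S.
1−A = 4 × 5.67×10⁻⁸ × (342)⁴ / 1.66×10⁴ = 0.187.

A ≈ 0.81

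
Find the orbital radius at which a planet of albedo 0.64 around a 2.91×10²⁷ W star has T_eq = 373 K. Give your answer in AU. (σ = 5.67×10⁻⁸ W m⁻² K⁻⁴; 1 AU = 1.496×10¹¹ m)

d ≈ 0.921 AU

From T_eq⁴ = L(1−A)/(16πσd²): d = √[L(1−A)/(16πσT_eq⁴)].
d = √[2.91×10²⁷ × 0.36 / (16π × 5.67×10⁻⁸ × (373)⁴)] = 1.38×10¹¹ m = 0.921 AU.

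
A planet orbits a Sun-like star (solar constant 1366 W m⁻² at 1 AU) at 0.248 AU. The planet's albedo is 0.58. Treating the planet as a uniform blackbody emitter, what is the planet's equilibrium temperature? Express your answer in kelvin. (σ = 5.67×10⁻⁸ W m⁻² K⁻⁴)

T_eq ≈ 450 K

Flux at 0.248 AU: S = 1366/0.248² = 2.22×10⁴ W m⁻².
Energy balance: absorbed = emitted ⇒ πR²·S(1−A) = 4πR²·σT_eq⁴, so T_eq⁴ = S(1−A)/(4σ).
T_eq = [2.22×10⁴ × 0.42 / (4 × 5.67×10⁻⁸)]^(1/4) = (4.11×10¹⁰)^(1/4) = 450 K.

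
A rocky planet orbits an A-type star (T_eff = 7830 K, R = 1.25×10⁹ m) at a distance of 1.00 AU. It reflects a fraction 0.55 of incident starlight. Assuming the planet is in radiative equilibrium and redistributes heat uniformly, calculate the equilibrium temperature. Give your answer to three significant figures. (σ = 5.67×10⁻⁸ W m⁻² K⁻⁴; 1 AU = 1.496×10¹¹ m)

d = 1.00 AU = 1.50×10¹¹ m.
L = 4πR_⋆²σT_⋆⁴ = 4π(1.25×10⁹)² × 5.67×10⁻⁸ × (7830)⁴ = 4.18×10²⁷ W.
S = L/(4πd²) = 1.49×10⁴ W m⁻².
Energy balance: absorbed = emitted ⇒ πR²·S(1−A) = 4πR²·σT_eq⁴, so T_eq⁴ = S(1−A)/(4σ).
T_eq = [1.49×10⁴ × 0.45 / (4 × 5.67×10⁻⁸)]^(1/4) = (2.95×10¹⁰)^(1/4) = 415 K.

T_eq ≈ 415 K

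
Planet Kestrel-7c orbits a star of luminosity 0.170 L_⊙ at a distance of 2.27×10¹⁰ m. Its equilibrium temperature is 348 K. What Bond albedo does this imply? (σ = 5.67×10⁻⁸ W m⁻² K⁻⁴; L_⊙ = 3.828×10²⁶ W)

L = 0.170 × 3.828×10²⁶ = 6.51×10²⁵ W.
Flux: S = L/(4πd²) = 6.51×10²⁵/(4π×(2.27×10¹⁰)²) = 1.00×10⁴ W m⁻².
From T_eq⁴ = S(1−A)/(4σ): 1−A = 4σT_eq⁴/S.
1−A = 4 × 5.67×10⁻⁸ × (348)⁴ / 1.00×10⁴ = 0.331.

A ≈ 0.67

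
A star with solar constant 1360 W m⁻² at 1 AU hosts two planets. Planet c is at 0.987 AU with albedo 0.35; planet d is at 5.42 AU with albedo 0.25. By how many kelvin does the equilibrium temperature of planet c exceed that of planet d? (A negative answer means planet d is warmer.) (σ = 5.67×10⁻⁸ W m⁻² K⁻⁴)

ΔT ≈ 140.3 K

T_eq = [S₀(1−A)/(4σd²)]^(1/4), so T ∝ (1−A)^(1/4) / √d.
T₁ = [1360×0.65/(4×5.67×10⁻⁸×0.987²)]^(1/4) = 251.50 K.
T₂ = [1360×0.75/(4×5.67×10⁻⁸×5.42²)]^(1/4) = 111.23 K.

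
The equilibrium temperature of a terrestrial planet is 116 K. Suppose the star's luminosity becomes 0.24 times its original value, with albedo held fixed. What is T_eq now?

T_eq ∝ L^(1/4) · d^(−1/2).
T′ = 116 × 0.24^(1/4) = 81.2 K.

T_eq ≈ 81.2 K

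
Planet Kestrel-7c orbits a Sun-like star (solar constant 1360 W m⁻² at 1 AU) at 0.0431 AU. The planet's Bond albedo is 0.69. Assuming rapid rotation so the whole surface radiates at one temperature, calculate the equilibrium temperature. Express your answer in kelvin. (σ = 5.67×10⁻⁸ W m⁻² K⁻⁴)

Flux at 0.0431 AU: S = 1360/0.0431² = 7.32×10⁵ W m⁻².
Energy balance: absorbed = emitted ⇒ πR²·S(1−A) = 4πR²·σT_eq⁴, so T_eq⁴ = S(1−A)/(4σ).
T_eq = [7.32×10⁵ × 0.31 / (4 × 5.67×10⁻⁸)]^(1/4) = (1.00×10¹²)^(1/4) = 1000 K.

T_eq ≈ 1000 K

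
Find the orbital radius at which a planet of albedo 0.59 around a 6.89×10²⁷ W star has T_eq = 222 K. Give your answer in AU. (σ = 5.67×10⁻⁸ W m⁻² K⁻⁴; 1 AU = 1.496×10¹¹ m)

d ≈ 4.27 AU

From T_eq⁴ = L(1−A)/(16πσd²): d = √[L(1−A)/(16πσT_eq⁴)].
d = √[6.89×10²⁷ × 0.41 / (16π × 5.67×10⁻⁸ × (222)⁴)] = 6.39×10¹¹ m = 4.27 AU.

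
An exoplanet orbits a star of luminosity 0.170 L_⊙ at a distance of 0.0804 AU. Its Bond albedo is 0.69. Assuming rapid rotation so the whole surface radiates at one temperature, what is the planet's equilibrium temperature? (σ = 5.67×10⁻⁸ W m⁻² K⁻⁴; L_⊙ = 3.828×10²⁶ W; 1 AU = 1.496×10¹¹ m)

d = 0.0804 AU = 1.20×10¹⁰ m.
L = 0.170 × 3.828×10²⁶ = 6.51×10²⁵ W.
Flux: S = L/(4πd²) = 6.51×10²⁵/(4π×(1.20×10¹⁰)²) = 3.58×10⁴ W m⁻².
Energy balance: absorbed = emitted ⇒ πR²·S(1−A) = 4πR²·σT_eq⁴, so T_eq⁴ = S(1−A)/(4σ).
T_eq = [3.58×10⁴ × 0.31 / (4 × 5.67×10⁻⁸)]^(1/4) = (4.89×10¹⁰)^(1/4) = 470 K.

T_eq ≈ 470 K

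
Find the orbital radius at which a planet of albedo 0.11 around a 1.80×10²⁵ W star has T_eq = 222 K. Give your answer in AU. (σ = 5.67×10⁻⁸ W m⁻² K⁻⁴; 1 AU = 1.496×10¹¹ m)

From T_eq⁴ = L(1−A)/(16πσd²): d = √[L(1−A)/(16πσT_eq⁴)].
d = √[1.80×10²⁵ × 0.89 / (16π × 5.67×10⁻⁸ × (222)⁴)] = 4.81×10¹⁰ m = 0.322 AU.

d ≈ 0.322 AU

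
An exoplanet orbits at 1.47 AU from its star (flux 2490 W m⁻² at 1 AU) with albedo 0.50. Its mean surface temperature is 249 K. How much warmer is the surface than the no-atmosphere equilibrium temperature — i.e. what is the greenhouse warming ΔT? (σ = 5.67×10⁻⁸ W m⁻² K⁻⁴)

S = 2490/1.47² = 1152 W m⁻².
T_eq = [S(1−A)/(4σ)]^(1/4) = [1152×0.50/(4×5.67×10⁻⁸)]^(1/4) = 224.5 K.
ΔT = T_surf − T_eq = 249 − 224.5.

ΔT ≈ 24.5 K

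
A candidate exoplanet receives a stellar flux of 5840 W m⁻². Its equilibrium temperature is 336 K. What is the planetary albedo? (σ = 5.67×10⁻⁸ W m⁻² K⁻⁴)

From T_eq⁴ = S(1−A)/(4σ): 1−A = 4σT_eq⁴/S.
1−A = 4 × 5.67×10⁻⁸ × (336)⁴ / 5840 = 0.495.

A ≈ 0.51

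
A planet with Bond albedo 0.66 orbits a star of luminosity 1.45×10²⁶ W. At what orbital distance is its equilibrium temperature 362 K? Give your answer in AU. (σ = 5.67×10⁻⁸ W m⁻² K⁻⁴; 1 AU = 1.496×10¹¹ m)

d ≈ 0.212 AU

From T_eq⁴ = L(1−A)/(16πσd²): d = √[L(1−A)/(16πσT_eq⁴)].
d = √[1.45×10²⁶ × 0.34 / (16π × 5.67×10⁻⁸ × (362)⁴)] = 3.17×10¹⁰ m = 0.212 AU.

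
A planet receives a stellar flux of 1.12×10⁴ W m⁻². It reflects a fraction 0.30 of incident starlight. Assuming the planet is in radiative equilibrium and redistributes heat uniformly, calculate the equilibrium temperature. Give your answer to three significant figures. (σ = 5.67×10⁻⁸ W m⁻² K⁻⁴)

Energy balance: absorbed = emitted ⇒ πR²·S(1−A) = 4πR²·σT_eq⁴, so T_eq⁴ = S(1−A)/(4σ).
T_eq = [1.12×10⁴ × 0.70 / (4 × 5.67×10⁻⁸)]^(1/4) = (3.46×10¹⁰)^(1/4) = 431 K.

T_eq ≈ 431 K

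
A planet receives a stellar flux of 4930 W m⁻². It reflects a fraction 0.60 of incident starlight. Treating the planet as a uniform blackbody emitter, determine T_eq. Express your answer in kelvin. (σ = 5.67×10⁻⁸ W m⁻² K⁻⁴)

Energy balance: absorbed = emitted ⇒ πR²·S(1−A) = 4πR²·σT_eq⁴, so T_eq⁴ = S(1−A)/(4σ).
T_eq = [4930 × 0.40 / (4 × 5.67×10⁻⁸)]^(1/4) = (8.69×10⁹)^(1/4) = 305 K.

T_eq ≈ 305 K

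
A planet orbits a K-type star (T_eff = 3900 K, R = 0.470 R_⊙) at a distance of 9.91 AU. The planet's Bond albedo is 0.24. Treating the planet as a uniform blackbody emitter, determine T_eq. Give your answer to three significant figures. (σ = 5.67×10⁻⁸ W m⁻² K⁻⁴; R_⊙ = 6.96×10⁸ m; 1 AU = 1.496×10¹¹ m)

T_eq ≈ 38.2 K

R_⋆ = 0.470 × 6.96×10⁸ = 3.27×10⁸ m.
d = 9.91 AU = 1.48×10¹² m.
L = 4πR_⋆²σT_⋆⁴ = 4π(3.27×10⁸)² × 5.67×10⁻⁸ × (3900)⁴ = 1.76×10²⁵ W.
S = L/(4πd²) = 0.639 W m⁻².
Energy balance: absorbed = emitted ⇒ πR²·S(1−A) = 4πR²·σT_eq⁴, so T_eq⁴ = S(1−A)/(4σ).
T_eq = [0.639 × 0.76 / (4 × 5.67×10⁻⁸)]^(1/4) = (2.14×10⁶)^(1/4) = 38.2 K.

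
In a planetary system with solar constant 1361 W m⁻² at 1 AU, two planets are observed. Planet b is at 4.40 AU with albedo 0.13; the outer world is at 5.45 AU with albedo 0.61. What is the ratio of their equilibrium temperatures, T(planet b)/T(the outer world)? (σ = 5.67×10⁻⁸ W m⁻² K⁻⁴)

T_eq = [S₀(1−A)/(4σd²)]^(1/4), so T ∝ (1−A)^(1/4) / √d.
T₁ = [1361×0.87/(4×5.67×10⁻⁸×4.40²)]^(1/4) = 128.15 K.
T₂ = [1361×0.39/(4×5.67×10⁻⁸×5.45²)]^(1/4) = 94.22 K.

T₁/T₂ ≈ 1.360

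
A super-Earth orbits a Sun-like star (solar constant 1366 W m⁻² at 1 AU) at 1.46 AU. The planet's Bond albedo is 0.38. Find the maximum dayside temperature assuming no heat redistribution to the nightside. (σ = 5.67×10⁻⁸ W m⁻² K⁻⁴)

Flux at 1.46 AU: S = 1366/1.46² = 641 W m⁻².
With no redistribution each surface element balances locally: S(1−A) = σT⁴.
T = [641 × 0.62 / 5.67×10⁻⁸]^(1/4) = (7.01×10⁹)^(1/4) = 289 K.

T_ss ≈ 289 K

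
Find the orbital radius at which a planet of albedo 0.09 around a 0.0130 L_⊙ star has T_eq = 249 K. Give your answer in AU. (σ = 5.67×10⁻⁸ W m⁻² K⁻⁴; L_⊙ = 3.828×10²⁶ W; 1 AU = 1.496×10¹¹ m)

d ≈ 0.136 AU

L = 0.0130 × 3.828×10²⁶ = 4.98×10²⁴ W.
From T_eq⁴ = L(1−A)/(16πσd²): d = √[L(1−A)/(16πσT_eq⁴)].
d = √[4.98×10²⁴ × 0.91 / (16π × 5.67×10⁻⁸ × (249)⁴)] = 2.03×10¹⁰ m = 0.136 AU.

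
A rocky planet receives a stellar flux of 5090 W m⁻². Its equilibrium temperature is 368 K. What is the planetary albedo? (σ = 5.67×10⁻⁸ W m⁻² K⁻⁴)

From T_eq⁴ = S(1−A)/(4σ): 1−A = 4σT_eq⁴/S.
1−A = 4 × 5.67×10⁻⁸ × (368)⁴ / 5090 = 0.817.

A ≈ 0.18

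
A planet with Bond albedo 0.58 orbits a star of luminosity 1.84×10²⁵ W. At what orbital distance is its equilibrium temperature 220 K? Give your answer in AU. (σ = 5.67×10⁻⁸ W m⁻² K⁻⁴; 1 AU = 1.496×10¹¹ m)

From T_eq⁴ = L(1−A)/(16πσd²): d = √[L(1−A)/(16πσT_eq⁴)].
d = √[1.84×10²⁵ × 0.42 / (16π × 5.67×10⁻⁸ × (220)⁴)] = 3.40×10¹⁰ m = 0.227 AU.

d ≈ 0.227 AU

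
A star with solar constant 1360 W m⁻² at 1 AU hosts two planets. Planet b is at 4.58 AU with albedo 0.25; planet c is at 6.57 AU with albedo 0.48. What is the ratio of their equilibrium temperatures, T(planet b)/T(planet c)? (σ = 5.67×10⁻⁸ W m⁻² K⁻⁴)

T_eq = [S₀(1−A)/(4σd²)]^(1/4), so T ∝ (1−A)^(1/4) / √d.
T₁ = [1360×0.75/(4×5.67×10⁻⁸×4.58²)]^(1/4) = 121.01 K.
T₂ = [1360×0.52/(4×5.67×10⁻⁸×6.57²)]^(1/4) = 92.19 K.

T₁/T₂ ≈ 1.313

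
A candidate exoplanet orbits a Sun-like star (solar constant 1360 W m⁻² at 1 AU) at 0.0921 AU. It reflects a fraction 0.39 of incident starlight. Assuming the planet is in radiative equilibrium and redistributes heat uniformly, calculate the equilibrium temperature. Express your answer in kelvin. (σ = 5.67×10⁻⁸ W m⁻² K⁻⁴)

Flux at 0.0921 AU: S = 1360/0.0921² = 1.60×10⁵ W m⁻².
Energy balance: absorbed = emitted ⇒ πR²·S(1−A) = 4πR²·σT_eq⁴, so T_eq⁴ = S(1−A)/(4σ).
T_eq = [1.60×10⁵ × 0.61 / (4 × 5.67×10⁻⁸)]^(1/4) = (4.31×10¹¹)^(1/4) = 810 K.

T_eq ≈ 810 K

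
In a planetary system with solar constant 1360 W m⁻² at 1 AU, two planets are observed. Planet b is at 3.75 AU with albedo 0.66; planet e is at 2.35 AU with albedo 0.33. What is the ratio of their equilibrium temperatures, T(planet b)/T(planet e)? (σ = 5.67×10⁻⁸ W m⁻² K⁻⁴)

T₁/T₂ ≈ 0.668

T_eq = [S₀(1−A)/(4σd²)]^(1/4), so T ∝ (1−A)^(1/4) / √d.
T₁ = [1360×0.34/(4×5.67×10⁻⁸×3.75²)]^(1/4) = 109.73 K.
T₂ = [1360×0.67/(4×5.67×10⁻⁸×2.35²)]^(1/4) = 164.23 K.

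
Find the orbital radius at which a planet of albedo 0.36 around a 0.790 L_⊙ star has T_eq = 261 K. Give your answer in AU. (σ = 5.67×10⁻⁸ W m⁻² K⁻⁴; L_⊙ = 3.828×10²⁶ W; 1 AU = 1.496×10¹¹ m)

L = 0.790 × 3.828×10²⁶ = 3.02×10²⁶ W.
From T_eq⁴ = L(1−A)/(16πσd²): d = √[L(1−A)/(16πσT_eq⁴)].
d = √[3.02×10²⁶ × 0.64 / (16π × 5.67×10⁻⁸ × (261)⁴)] = 1.21×10¹¹ m = 0.809 AU.

d ≈ 0.809 AU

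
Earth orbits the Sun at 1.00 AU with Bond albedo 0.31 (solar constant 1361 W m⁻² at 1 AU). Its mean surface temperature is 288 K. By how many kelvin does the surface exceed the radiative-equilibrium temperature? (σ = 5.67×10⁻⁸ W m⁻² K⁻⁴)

ΔT ≈ 34.3 K

S = 1361/1.00² = 1361 W m⁻².
T_eq = [S(1−A)/(4σ)]^(1/4) = [1361×0.69/(4×5.67×10⁻⁸)]^(1/4) = 253.7 K.
ΔT = T_surf − T_eq = 288 − 253.7.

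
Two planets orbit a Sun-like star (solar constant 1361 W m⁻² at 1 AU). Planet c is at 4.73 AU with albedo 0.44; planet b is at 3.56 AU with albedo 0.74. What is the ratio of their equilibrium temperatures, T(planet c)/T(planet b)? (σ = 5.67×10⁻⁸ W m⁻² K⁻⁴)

T_eq = [S₀(1−A)/(4σd²)]^(1/4), so T ∝ (1−A)^(1/4) / √d.
T₁ = [1361×0.56/(4×5.67×10⁻⁸×4.73²)]^(1/4) = 110.71 K.
T₂ = [1361×0.26/(4×5.67×10⁻⁸×3.56²)]^(1/4) = 105.33 K.

T₁/T₂ ≈ 1.051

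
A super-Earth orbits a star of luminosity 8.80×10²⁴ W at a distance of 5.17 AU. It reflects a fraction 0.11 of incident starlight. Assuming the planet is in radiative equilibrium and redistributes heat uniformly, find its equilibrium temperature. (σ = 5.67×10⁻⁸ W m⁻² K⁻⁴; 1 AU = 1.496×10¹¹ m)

T_eq ≈ 46.3 K

d = 5.17 AU = 7.73×10¹¹ m.
Flux: S = L/(4πd²) = 8.80×10²⁴/(4π×(7.73×10¹¹)²) = 1.17 W m⁻².
Energy balance: absorbed = emitted ⇒ πR²·S(1−A) = 4πR²·σT_eq⁴, so T_eq⁴ = S(1−A)/(4σ).
T_eq = [1.17 × 0.89 / (4 × 5.67×10⁻⁸)]^(1/4) = (4.59×10⁶)^(1/4) = 46.3 K.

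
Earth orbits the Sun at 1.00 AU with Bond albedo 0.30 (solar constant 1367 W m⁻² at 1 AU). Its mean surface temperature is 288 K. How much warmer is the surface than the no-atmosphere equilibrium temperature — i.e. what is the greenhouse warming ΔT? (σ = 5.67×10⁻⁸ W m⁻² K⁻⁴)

S = 1367/1.00² = 1367 W m⁻².
T_eq = [S(1−A)/(4σ)]^(1/4) = [1367×0.70/(4×5.67×10⁻⁸)]^(1/4) = 254.9 K.
ΔT = T_surf − T_eq = 288 − 254.9.

ΔT ≈ 33.1 K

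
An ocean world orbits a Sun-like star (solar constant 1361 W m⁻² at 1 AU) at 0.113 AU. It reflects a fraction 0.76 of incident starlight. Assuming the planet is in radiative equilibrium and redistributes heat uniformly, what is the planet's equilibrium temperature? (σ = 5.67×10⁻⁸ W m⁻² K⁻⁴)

Flux at 0.113 AU: S = 1361/0.113² = 1.07×10⁵ W m⁻².
Energy balance: absorbed = emitted ⇒ πR²·S(1−A) = 4πR²·σT_eq⁴, so T_eq⁴ = S(1−A)/(4σ).
T_eq = [1.07×10⁵ × 0.24 / (4 × 5.67×10⁻⁸)]^(1/4) = (1.13×10¹¹)^(1/4) = 580 K.

T_eq ≈ 580 K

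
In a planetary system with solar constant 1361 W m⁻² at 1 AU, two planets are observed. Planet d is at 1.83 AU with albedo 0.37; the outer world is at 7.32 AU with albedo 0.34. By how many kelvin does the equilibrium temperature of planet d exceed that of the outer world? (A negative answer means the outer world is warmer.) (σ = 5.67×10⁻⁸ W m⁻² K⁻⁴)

T_eq = [S₀(1−A)/(4σd²)]^(1/4), so T ∝ (1−A)^(1/4) / √d.
T₁ = [1361×0.63/(4×5.67×10⁻⁸×1.83²)]^(1/4) = 183.30 K.
T₂ = [1361×0.66/(4×5.67×10⁻⁸×7.32²)]^(1/4) = 92.72 K.

ΔT ≈ 90.6 K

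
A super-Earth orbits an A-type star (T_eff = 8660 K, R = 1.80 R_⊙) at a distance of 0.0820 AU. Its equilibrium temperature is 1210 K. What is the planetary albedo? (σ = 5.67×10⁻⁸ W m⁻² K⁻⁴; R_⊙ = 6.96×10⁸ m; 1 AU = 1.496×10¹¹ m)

A ≈ 0.85

R_⋆ = 1.80 × 6.96×10⁸ = 1.25×10⁹ m.
d = 0.0820 AU = 1.23×10¹⁰ m.
L = 4πR_⋆²σT_⋆⁴ = 4π(1.25×10⁹)² × 5.67×10⁻⁸ × (8660)⁴ = 6.29×10²⁷ W.
S = L/(4πd²) = 3.33×10⁶ W m⁻².
From T_eq⁴ = S(1−A)/(4σ): 1−A = 4σT_eq⁴/S.
1−A = 4 × 5.67×10⁻⁸ × (1210)⁴ / 3.33×10⁶ = 0.146.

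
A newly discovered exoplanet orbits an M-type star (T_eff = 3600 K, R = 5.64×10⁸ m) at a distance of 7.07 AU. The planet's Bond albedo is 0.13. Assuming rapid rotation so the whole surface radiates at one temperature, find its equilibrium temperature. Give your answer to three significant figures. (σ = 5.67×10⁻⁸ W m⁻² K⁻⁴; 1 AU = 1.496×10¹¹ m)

T_eq ≈ 56.8 K

d = 7.07 AU = 1.06×10¹² m.
L = 4πR_⋆²σT_⋆⁴ = 4π(5.64×10⁸)² × 5.67×10⁻⁸ × (3600)⁴ = 3.81×10²⁵ W.
S = L/(4πd²) = 2.71 W m⁻².
Energy balance: absorbed = emitted ⇒ πR²·S(1−A) = 4πR²·σT_eq⁴, so T_eq⁴ = S(1−A)/(4σ).
T_eq = [2.71 × 0.87 / (4 × 5.67×10⁻⁸)]^(1/4) = (1.04×10⁷)^(1/4) = 56.8 K.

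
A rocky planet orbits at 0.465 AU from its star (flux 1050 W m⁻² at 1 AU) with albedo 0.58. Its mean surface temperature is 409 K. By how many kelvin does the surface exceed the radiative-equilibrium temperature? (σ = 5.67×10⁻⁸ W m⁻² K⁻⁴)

ΔT ≈ 101.1 K

S = 1050/0.465² = 4856 W m⁻².
T_eq = [S(1−A)/(4σ)]^(1/4) = [4856×0.42/(4×5.67×10⁻⁸)]^(1/4) = 307.9 K.
ΔT = T_surf − T_eq = 409 − 307.9.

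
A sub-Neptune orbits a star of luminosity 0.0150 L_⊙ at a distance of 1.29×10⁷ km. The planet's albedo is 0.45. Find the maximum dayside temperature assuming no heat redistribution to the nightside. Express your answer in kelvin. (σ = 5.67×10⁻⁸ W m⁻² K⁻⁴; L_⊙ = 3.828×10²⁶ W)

d = 1.29×10⁷ km = 1.29×10¹⁰ m.
L = 0.0150 × 3.828×10²⁶ = 5.74×10²⁴ W.
Flux: S = L/(4πd²) = 5.74×10²⁴/(4π×(1.29×10¹⁰)²) = 2750 W m⁻².
With no redistribution each surface element balances locally: S(1−A) = σT⁴.
T = [2750 × 0.55 / 5.67×10⁻⁸]^(1/4) = (2.66×10¹⁰)^(1/4) = 404 K.

T_ss ≈ 404 K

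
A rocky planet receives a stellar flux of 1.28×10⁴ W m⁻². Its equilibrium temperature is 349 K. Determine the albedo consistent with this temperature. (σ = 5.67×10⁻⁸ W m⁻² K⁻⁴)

A ≈ 0.74

From T_eq⁴ = S(1−A)/(4σ): 1−A = 4σT_eq⁴/S.
1−A = 4 × 5.67×10⁻⁸ × (349)⁴ / 1.28×10⁴ = 0.263.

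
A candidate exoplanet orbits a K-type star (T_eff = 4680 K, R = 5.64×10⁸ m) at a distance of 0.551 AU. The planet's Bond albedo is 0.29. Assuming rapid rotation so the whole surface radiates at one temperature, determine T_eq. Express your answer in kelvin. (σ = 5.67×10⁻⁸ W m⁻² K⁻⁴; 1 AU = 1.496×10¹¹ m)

T_eq ≈ 251 K

d = 0.551 AU = 8.24×10¹⁰ m.
L = 4πR_⋆²σT_⋆⁴ = 4π(5.64×10⁸)² × 5.67×10⁻⁸ × (4680)⁴ = 1.09×10²⁶ W.
S = L/(4πd²) = 1270 W m⁻².
Energy balance: absorbed = emitted ⇒ πR²·S(1−A) = 4πR²·σT_eq⁴, so T_eq⁴ = S(1−A)/(4σ).
T_eq = [1270 × 0.71 / (4 × 5.67×10⁻⁸)]^(1/4) = (3.99×10⁹)^(1/4) = 251 K.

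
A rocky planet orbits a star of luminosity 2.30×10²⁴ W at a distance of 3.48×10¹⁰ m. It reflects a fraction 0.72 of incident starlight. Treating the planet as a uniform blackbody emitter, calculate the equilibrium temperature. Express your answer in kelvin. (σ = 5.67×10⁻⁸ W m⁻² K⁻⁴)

T_eq ≈ 117 K

Flux: S = L/(4πd²) = 2.30×10²⁴/(4π×(3.48×10¹⁰)²) = 151 W m⁻².
Energy balance: absorbed = emitted ⇒ πR²·S(1−A) = 4πR²·σT_eq⁴, so T_eq⁴ = S(1−A)/(4σ).
T_eq = [151 × 0.28 / (4 × 5.67×10⁻⁸)]^(1/4) = (1.87×10⁸)^(1/4) = 117 K.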